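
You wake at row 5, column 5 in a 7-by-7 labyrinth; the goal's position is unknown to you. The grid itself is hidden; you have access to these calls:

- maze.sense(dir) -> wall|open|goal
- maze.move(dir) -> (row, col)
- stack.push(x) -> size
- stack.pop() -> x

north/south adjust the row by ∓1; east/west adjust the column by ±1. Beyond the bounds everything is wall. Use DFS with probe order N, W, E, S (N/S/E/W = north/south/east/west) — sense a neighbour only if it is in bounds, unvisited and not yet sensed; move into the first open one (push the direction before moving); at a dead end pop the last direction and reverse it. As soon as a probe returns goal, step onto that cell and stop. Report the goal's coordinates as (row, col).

·→ maze.sense(dir='north')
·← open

·→ stack.push(x='north')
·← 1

·→ maze.move(dir='north')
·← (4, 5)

·→ maze.sense(dir='north')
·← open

·→ stack.push(x='north')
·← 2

·→ maze.move(dir='north')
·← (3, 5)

·→ maze.sense(dir='north')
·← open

·→ stack.push(x='north')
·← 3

·→ maze.move(dir='north')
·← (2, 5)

·→ maze.sense(dir='north')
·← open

·→ stack.push(x='north')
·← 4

·→ maze.move(dir='north')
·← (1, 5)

·→ maze.sense(dir='north')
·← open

·→ stack.push(x='north')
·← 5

·→ maze.move(dir='north')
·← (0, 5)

·→ maze.sense(dir='west')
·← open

·→ stack.push(x='west')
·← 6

·→ maze.move(dir='west')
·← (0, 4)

·→ maze.sense(dir='west')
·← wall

·→ maze.sense(dir='south')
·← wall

·→ stack.pop()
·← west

·→ maze.move(dir='east')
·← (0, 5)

·→ maze.sense(dir='east')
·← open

·→ stack.push(x='east')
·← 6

·→ maze.move(dir='east')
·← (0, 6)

·→ maze.sense(dir='south')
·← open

·→ stack.push(x='south')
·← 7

·→ maze.move(dir='south')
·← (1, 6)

·→ maze.sense(dir='south')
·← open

·→ stack.push(x='south')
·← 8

·→ maze.move(dir='south')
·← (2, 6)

·→ maze.sense(dir='south')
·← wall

·→ stack.pop()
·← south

·→ maze.move(dir='north')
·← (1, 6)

·→ stack.pop()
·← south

·→ maze.move(dir='north')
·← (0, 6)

·→ stack.pop()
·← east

·→ maze.move(dir='west')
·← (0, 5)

·→ stack.pop()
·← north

·→ maze.move(dir='south')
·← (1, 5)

·→ stack.pop()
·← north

·→ maze.move(dir='south')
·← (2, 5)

·→ maze.sense(dir='west')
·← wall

·→ stack.pop()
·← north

·→ maze.move(dir='south')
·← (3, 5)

·→ maze.sense(dir='west')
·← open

·→ stack.push(x='west')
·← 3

·→ maze.move(dir='west')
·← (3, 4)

·→ maze.sense(dir='west')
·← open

·→ stack.push(x='west')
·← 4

·→ maze.move(dir='west')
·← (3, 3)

·→ maze.sense(dir='north')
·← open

·→ stack.push(x='north')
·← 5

·→ maze.move(dir='north')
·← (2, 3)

·→ maze.sense(dir='north')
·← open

·→ stack.push(x='north')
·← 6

·→ maze.move(dir='north')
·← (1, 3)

·→ maze.sense(dir='west')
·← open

·→ stack.push(x='west')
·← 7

·→ maze.move(dir='west')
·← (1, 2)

·→ maze.sense(dir='north')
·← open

·→ stack.push(x='north')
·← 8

·→ maze.move(dir='north')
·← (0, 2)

·→ maze.sense(dir='west')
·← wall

·→ stack.pop()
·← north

·→ maze.move(dir='south')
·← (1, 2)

·→ maze.sense(dir='west')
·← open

·→ stack.push(x='west')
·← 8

·→ maze.move(dir='west')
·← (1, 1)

·→ maze.sense(dir='west')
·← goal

·→ maze.move(dir='west')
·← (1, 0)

Answer: (1, 0)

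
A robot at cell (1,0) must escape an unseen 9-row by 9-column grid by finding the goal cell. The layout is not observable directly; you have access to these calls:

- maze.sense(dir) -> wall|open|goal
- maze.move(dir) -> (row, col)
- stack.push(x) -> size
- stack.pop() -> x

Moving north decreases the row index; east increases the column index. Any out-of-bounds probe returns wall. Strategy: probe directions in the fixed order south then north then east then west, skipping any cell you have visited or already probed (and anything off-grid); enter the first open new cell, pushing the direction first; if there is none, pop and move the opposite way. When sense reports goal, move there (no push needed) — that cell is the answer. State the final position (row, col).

% sense(dir: south) -> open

% push(x: south) -> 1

% move(dir: south) -> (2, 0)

% sense(dir: south) -> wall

% sense(dir: east) -> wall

% pop() -> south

% move(dir: north) -> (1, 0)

% sense(dir: north) -> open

% push(x: north) -> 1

% move(dir: north) -> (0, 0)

% sense(dir: east) -> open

% push(x: east) -> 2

% move(dir: east) -> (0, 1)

% sense(dir: south) -> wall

% sense(dir: east) -> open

% push(x: east) -> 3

% move(dir: east) -> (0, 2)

% sense(dir: south) -> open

% push(x: south) -> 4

% move(dir: south) -> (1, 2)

% sense(dir: south) -> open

% push(x: south) -> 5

% move(dir: south) -> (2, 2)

% sense(dir: south) -> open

% push(x: south) -> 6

% move(dir: south) -> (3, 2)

% sense(dir: south) -> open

% push(x: south) -> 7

% move(dir: south) -> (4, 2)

% sense(dir: south) -> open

% push(x: south) -> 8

% move(dir: south) -> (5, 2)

% sense(dir: south) -> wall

% sense(dir: east) -> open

% push(x: east) -> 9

% move(dir: east) -> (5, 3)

% sense(dir: south) -> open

% push(x: south) -> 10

% move(dir: south) -> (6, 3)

% sense(dir: south) -> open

% push(x: south) -> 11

% move(dir: south) -> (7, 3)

% sense(dir: south) -> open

% push(x: south) -> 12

% move(dir: south) -> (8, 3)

% sense(dir: east) -> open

% push(x: east) -> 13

% move(dir: east) -> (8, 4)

% sense(dir: north) -> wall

% sense(dir: east) -> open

% push(x: east) -> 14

% move(dir: east) -> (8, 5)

% sense(dir: north) -> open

% push(x: north) -> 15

% move(dir: north) -> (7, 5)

% sense(dir: north) -> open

% push(x: north) -> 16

% move(dir: north) -> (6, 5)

% sense(dir: north) -> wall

% sense(dir: east) -> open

% push(x: east) -> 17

% move(dir: east) -> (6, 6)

% sense(dir: south) -> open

% push(x: south) -> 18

% move(dir: south) -> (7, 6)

% sense(dir: south) -> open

% push(x: south) -> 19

% move(dir: south) -> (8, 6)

% sense(dir: east) -> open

% push(x: east) -> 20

% move(dir: east) -> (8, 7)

% sense(dir: north) -> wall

% sense(dir: east) -> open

% push(x: east) -> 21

% move(dir: east) -> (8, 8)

% sense(dir: north) -> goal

% move(dir: north) -> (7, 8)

Answer: (7, 8)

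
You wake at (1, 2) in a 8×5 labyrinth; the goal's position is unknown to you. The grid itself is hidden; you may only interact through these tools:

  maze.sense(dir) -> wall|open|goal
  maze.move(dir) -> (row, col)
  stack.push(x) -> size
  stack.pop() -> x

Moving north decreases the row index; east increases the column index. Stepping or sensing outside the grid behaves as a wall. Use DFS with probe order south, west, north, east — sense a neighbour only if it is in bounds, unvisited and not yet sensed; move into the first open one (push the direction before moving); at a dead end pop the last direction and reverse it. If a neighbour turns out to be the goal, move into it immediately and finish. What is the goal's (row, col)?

$ maze.sense dir: south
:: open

$ stack.push x: south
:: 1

$ maze.move dir: south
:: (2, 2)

$ maze.sense dir: south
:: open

$ stack.push x: south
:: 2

$ maze.move dir: south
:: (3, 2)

$ maze.sense dir: south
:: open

$ stack.push x: south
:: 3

$ maze.move dir: south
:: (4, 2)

$ maze.sense dir: south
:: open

$ stack.push x: south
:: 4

$ maze.move dir: south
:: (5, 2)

$ maze.sense dir: south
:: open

$ stack.push x: south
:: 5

$ maze.move dir: south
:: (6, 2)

$ maze.sense dir: south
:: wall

$ maze.sense dir: west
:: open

$ stack.push x: west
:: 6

$ maze.move dir: west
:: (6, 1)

$ maze.sense dir: south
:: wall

$ maze.sense dir: west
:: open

$ stack.push x: west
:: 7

$ maze.move dir: west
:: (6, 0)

$ maze.sense dir: south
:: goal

$ maze.move dir: south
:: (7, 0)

Answer: (7, 0)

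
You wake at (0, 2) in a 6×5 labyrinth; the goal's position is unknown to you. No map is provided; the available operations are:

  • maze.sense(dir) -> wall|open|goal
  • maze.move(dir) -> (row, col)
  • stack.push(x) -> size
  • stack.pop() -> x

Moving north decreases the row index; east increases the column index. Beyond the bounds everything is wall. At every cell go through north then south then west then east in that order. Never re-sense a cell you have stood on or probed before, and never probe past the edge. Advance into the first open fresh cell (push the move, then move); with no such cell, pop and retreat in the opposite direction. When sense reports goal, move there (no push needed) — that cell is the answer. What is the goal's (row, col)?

>>> sense south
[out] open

>>> push south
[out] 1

>>> move south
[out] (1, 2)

>>> sense south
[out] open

>>> push south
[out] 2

>>> move south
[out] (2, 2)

>>> sense south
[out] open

>>> push south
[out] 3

>>> move south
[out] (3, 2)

>>> sense south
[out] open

>>> push south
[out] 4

>>> move south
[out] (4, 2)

>>> sense south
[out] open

>>> push south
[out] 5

>>> move south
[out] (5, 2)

>>> sense west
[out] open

>>> push west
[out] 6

>>> move west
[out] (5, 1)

>>> sense north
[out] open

>>> push north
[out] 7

>>> move north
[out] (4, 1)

>>> sense north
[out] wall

>>> sense west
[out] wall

>>> pop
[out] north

>>> move south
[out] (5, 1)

>>> sense west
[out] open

>>> push west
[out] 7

>>> move west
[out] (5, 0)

>>> pop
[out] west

>>> move east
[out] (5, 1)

>>> pop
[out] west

>>> move east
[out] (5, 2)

>>> sense east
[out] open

>>> push east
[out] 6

>>> move east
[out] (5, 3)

>>> sense north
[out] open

>>> push north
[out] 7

>>> move north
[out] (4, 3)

>>> sense north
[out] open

>>> push north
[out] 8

>>> move north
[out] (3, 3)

>>> sense north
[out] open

>>> push north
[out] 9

>>> move north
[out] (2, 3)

>>> sense north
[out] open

>>> push north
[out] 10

>>> move north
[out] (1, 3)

>>> sense north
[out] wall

>>> sense east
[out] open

>>> push east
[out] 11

>>> move east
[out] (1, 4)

>>> sense north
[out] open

>>> push north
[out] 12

>>> move north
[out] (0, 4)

>>> pop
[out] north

>>> move south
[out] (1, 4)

>>> sense south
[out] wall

>>> pop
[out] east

>>> move west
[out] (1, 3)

>>> pop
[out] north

>>> move south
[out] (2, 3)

>>> pop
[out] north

>>> move south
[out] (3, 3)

>>> sense east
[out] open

>>> push east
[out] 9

>>> move east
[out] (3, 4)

>>> sense south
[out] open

>>> push south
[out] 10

>>> move south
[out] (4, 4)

>>> sense south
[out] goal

>>> move south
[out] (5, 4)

Answer: (5, 4)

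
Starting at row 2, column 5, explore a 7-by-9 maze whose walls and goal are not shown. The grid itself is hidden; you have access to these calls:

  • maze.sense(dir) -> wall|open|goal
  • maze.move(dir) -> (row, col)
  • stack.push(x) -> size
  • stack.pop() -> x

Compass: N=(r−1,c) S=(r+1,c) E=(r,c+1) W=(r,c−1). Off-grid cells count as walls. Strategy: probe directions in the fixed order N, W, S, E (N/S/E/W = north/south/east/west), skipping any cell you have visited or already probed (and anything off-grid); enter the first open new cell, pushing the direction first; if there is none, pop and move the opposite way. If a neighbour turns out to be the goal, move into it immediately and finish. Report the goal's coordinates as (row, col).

[in] sense dir=north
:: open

[in] push x=north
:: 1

[in] move dir=north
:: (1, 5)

[in] sense dir=north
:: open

[in] push x=north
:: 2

[in] move dir=north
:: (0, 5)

[in] sense dir=west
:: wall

[in] sense dir=east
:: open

[in] push x=east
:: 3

[in] move dir=east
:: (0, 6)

[in] sense dir=south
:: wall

[in] sense dir=east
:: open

[in] push x=east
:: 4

[in] move dir=east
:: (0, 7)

[in] sense dir=south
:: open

[in] push x=south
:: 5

[in] move dir=south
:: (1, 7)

[in] sense dir=south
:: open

[in] push x=south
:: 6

[in] move dir=south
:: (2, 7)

[in] sense dir=west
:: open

[in] push x=west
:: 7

[in] move dir=west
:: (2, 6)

[in] sense dir=south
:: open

[in] push x=south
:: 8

[in] move dir=south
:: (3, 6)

[in] sense dir=west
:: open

[in] push x=west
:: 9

[in] move dir=west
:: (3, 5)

[in] sense dir=west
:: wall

[in] sense dir=south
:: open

[in] push x=south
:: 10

[in] move dir=south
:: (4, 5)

[in] sense dir=west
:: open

[in] push x=west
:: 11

[in] move dir=west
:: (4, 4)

[in] sense dir=west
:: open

[in] push x=west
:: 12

[in] move dir=west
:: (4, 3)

[in] sense dir=north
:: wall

[in] sense dir=west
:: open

[in] push x=west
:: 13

[in] move dir=west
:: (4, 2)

[in] sense dir=north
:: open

[in] push x=north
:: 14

[in] move dir=north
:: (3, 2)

[in] sense dir=north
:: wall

[in] sense dir=west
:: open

[in] push x=west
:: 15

[in] move dir=west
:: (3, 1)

[in] sense dir=north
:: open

[in] push x=north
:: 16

[in] move dir=north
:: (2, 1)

[in] sense dir=north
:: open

[in] push x=north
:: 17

[in] move dir=north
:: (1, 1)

[in] sense dir=north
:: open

[in] push x=north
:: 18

[in] move dir=north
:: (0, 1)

[in] sense dir=west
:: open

[in] push x=west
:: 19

[in] move dir=west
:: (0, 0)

[in] sense dir=south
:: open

[in] push x=south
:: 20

[in] move dir=south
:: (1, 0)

[in] sense dir=south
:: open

[in] push x=south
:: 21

[in] move dir=south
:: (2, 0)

[in] sense dir=south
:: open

[in] push x=south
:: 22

[in] move dir=south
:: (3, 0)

[in] sense dir=south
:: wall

[in] pop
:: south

[in] move dir=north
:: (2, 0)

[in] pop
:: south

[in] move dir=north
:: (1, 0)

[in] pop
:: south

[in] move dir=north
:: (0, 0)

[in] pop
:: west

[in] move dir=east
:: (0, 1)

[in] sense dir=east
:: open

[in] push x=east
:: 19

[in] move dir=east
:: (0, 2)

[in] sense dir=south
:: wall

[in] sense dir=east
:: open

[in] push x=east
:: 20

[in] move dir=east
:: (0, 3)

[in] sense dir=south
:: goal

[in] move dir=south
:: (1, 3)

Answer: (1, 3)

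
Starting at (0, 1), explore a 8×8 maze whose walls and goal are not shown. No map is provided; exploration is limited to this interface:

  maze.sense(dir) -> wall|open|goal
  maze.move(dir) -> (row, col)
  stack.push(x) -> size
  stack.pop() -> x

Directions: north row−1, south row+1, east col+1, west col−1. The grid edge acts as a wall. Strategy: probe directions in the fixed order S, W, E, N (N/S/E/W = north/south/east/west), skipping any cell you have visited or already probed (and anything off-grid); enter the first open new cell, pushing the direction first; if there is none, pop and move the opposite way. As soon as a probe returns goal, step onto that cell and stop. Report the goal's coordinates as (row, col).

Action: sense[south]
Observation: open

Action: push[south]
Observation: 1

Action: move[south]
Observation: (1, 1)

Action: sense[south]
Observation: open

Action: push[south]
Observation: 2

Action: move[south]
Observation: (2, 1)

Action: sense[south]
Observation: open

Action: push[south]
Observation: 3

Action: move[south]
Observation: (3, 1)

Action: sense[south]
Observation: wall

Action: sense[west]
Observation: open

Action: push[west]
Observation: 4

Action: move[west]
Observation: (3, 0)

Action: sense[south]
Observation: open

Action: push[south]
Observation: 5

Action: move[south]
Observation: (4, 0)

Action: sense[south]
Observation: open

Action: push[south]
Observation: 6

Action: move[south]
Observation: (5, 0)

Action: sense[south]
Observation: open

Action: push[south]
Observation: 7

Action: move[south]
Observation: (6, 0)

Action: sense[south]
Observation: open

Action: push[south]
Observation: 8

Action: move[south]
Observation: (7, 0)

Action: sense[east]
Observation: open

Action: push[east]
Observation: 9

Action: move[east]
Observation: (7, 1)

Action: sense[east]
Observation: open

Action: push[east]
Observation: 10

Action: move[east]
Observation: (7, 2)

Action: sense[east]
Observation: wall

Action: sense[north]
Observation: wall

Action: pop[]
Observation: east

Action: move[west]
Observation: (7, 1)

Action: sense[north]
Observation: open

Action: push[north]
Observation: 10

Action: move[north]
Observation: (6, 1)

Action: sense[north]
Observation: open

Action: push[north]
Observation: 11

Action: move[north]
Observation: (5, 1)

Action: sense[east]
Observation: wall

Action: pop[]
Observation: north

Action: move[south]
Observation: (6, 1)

Action: pop[]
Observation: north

Action: move[south]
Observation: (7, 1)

Action: pop[]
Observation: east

Action: move[west]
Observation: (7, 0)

Action: pop[]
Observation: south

Action: move[north]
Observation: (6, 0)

Action: pop[]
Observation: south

Action: move[north]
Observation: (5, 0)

Action: pop[]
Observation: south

Action: move[north]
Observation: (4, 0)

Action: pop[]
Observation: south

Action: move[north]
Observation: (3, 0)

Action: sense[north]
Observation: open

Action: push[north]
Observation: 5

Action: move[north]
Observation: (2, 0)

Action: sense[north]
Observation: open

Action: push[north]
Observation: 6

Action: move[north]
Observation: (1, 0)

Action: sense[north]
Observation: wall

Action: pop[]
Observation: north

Action: move[south]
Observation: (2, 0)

Action: pop[]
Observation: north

Action: move[south]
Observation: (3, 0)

Action: pop[]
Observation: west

Action: move[east]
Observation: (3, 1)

Action: sense[east]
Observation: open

Action: push[east]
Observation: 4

Action: move[east]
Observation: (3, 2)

Action: sense[south]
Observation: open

Action: push[south]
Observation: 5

Action: move[south]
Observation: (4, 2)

Action: sense[east]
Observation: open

Action: push[east]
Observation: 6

Action: move[east]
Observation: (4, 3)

Action: sense[south]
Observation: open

Action: push[south]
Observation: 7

Action: move[south]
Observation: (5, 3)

Action: sense[south]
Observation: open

Action: push[south]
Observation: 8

Action: move[south]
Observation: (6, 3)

Action: sense[east]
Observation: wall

Action: pop[]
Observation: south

Action: move[north]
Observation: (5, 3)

Action: sense[east]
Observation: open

Action: push[east]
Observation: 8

Action: move[east]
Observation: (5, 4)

Action: sense[east]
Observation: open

Action: push[east]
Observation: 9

Action: move[east]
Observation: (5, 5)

Action: sense[south]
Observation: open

Action: push[south]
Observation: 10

Action: move[south]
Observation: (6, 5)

Action: sense[south]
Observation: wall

Action: sense[east]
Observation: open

Action: push[east]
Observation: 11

Action: move[east]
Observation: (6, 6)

Action: sense[south]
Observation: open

Action: push[south]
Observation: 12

Action: move[south]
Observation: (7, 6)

Action: sense[east]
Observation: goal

Action: move[east]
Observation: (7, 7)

Answer: (7, 7)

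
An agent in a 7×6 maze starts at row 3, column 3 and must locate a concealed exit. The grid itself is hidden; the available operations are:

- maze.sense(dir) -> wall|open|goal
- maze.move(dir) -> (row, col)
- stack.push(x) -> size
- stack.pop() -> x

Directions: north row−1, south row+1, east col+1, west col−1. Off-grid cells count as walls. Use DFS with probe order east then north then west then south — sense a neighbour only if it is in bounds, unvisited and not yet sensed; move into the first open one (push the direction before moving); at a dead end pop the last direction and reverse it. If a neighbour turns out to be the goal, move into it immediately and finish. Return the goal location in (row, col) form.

→ sense(dir='east')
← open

→ push(x='east')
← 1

→ move(dir='east')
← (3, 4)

→ sense(dir='east')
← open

→ push(x='east')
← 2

→ move(dir='east')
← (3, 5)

→ sense(dir='north')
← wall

→ sense(dir='south')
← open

→ push(x='south')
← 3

→ move(dir='south')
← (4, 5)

→ sense(dir='west')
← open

→ push(x='west')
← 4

→ move(dir='west')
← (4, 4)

→ sense(dir='west')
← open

→ push(x='west')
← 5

→ move(dir='west')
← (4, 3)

→ sense(dir='west')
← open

→ push(x='west')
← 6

→ move(dir='west')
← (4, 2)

→ sense(dir='north')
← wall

→ sense(dir='west')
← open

→ push(x='west')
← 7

→ move(dir='west')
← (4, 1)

→ sense(dir='north')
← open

→ push(x='north')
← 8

→ move(dir='north')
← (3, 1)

→ sense(dir='north')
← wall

→ sense(dir='west')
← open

→ push(x='west')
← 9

→ move(dir='west')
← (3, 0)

→ sense(dir='north')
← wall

→ sense(dir='south')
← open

→ push(x='south')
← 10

→ move(dir='south')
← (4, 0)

→ sense(dir='south')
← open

→ push(x='south')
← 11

→ move(dir='south')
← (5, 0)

→ sense(dir='east')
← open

→ push(x='east')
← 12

→ move(dir='east')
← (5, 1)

→ sense(dir='east')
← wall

→ sense(dir='south')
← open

→ push(x='south')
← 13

→ move(dir='south')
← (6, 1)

→ sense(dir='east')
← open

→ push(x='east')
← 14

→ move(dir='east')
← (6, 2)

→ sense(dir='east')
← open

→ push(x='east')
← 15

→ move(dir='east')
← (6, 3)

→ sense(dir='east')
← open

→ push(x='east')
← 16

→ move(dir='east')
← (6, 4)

→ sense(dir='east')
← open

→ push(x='east')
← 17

→ move(dir='east')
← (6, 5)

→ sense(dir='north')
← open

→ push(x='north')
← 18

→ move(dir='north')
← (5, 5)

→ sense(dir='west')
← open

→ push(x='west')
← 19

→ move(dir='west')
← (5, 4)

→ sense(dir='west')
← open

→ push(x='west')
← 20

→ move(dir='west')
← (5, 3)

→ pop()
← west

→ move(dir='east')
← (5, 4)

→ pop()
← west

→ move(dir='east')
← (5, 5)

→ pop()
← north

→ move(dir='south')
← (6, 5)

→ pop()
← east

→ move(dir='west')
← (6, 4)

→ pop()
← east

→ move(dir='west')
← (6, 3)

→ pop()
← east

→ move(dir='west')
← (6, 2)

→ pop()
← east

→ move(dir='west')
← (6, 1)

→ sense(dir='west')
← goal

→ move(dir='west')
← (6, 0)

Answer: (6, 0)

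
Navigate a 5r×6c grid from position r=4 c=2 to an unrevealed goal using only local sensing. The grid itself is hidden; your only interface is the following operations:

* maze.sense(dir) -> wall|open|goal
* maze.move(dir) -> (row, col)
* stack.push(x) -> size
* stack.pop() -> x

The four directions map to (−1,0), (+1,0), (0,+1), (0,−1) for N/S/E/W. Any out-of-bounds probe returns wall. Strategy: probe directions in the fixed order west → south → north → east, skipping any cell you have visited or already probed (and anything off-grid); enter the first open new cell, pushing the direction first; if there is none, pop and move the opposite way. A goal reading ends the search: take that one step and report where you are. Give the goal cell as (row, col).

;; 1. maze.sense(dir→west) => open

;; 2. stack.push(x→west) => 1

;; 3. maze.move(dir→west) => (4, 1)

;; 4. maze.sense(dir→west) => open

;; 5. stack.push(x→west) => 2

;; 6. maze.move(dir→west) => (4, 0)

;; 7. maze.sense(dir→north) => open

;; 8. stack.push(x→north) => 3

;; 9. maze.move(dir→north) => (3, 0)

;; 10. maze.sense(dir→north) => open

;; 11. stack.push(x→north) => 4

;; 12. maze.move(dir→north) => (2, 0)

;; 13. maze.sense(dir→north) => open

;; 14. stack.push(x→north) => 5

;; 15. maze.move(dir→north) => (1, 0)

;; 16. maze.sense(dir→north) => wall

;; 17. maze.sense(dir→east) => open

;; 18. stack.push(x→east) => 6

;; 19. maze.move(dir→east) => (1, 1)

;; 20. maze.sense(dir→south) => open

;; 21. stack.push(x→south) => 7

;; 22. maze.move(dir→south) => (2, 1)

;; 23. maze.sense(dir→south) => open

;; 24. stack.push(x→south) => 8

;; 25. maze.move(dir→south) => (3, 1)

;; 26. maze.sense(dir→east) => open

;; 27. stack.push(x→east) => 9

;; 28. maze.move(dir→east) => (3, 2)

;; 29. maze.sense(dir→north) => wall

;; 30. maze.sense(dir→east) => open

;; 31. stack.push(x→east) => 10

;; 32. maze.move(dir→east) => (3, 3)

;; 33. maze.sense(dir→south) => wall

;; 34. maze.sense(dir→north) => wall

;; 35. maze.sense(dir→east) => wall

;; 36. stack.pop() => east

;; 37. maze.move(dir→west) => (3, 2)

;; 38. stack.pop() => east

;; 39. maze.move(dir→west) => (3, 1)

;; 40. stack.pop() => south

;; 41. maze.move(dir→north) => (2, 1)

;; 42. stack.pop() => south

;; 43. maze.move(dir→north) => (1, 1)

;; 44. maze.sense(dir→north) => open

;; 45. stack.push(x→north) => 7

;; 46. maze.move(dir→north) => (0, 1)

;; 47. maze.sense(dir→east) => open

;; 48. stack.push(x→east) => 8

;; 49. maze.move(dir→east) => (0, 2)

;; 50. maze.sense(dir→south) => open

;; 51. stack.push(x→south) => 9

;; 52. maze.move(dir→south) => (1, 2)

;; 53. maze.sense(dir→east) => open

;; 54. stack.push(x→east) => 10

;; 55. maze.move(dir→east) => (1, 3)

;; 56. maze.sense(dir→north) => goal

;; 57. maze.move(dir→north) => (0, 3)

Answer: (0, 3)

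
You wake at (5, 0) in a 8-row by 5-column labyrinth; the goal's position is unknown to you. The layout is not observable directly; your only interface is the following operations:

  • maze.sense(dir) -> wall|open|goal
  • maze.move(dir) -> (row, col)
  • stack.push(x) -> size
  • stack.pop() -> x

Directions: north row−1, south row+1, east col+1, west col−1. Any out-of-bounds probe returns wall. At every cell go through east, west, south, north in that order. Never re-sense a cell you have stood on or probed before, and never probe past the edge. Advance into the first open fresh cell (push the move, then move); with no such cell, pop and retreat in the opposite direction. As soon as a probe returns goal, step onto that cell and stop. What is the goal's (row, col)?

-> sense(east)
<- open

-> push(east)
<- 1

-> move(east)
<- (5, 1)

-> sense(east)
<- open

-> push(east)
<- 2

-> move(east)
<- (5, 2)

-> sense(east)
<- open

-> push(east)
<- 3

-> move(east)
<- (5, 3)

-> sense(east)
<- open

-> push(east)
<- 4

-> move(east)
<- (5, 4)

-> sense(south)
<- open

-> push(south)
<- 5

-> move(south)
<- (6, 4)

-> sense(west)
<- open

-> push(west)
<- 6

-> move(west)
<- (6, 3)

-> sense(west)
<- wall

-> sense(south)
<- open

-> push(south)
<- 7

-> move(south)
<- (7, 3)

-> sense(east)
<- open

-> push(east)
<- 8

-> move(east)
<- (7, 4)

-> pop()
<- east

-> move(west)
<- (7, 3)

-> sense(west)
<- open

-> push(west)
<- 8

-> move(west)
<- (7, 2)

-> sense(west)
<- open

-> push(west)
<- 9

-> move(west)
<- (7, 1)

-> sense(west)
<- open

-> push(west)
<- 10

-> move(west)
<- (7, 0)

-> sense(north)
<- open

-> push(north)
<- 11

-> move(north)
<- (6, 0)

-> sense(east)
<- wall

-> pop()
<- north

-> move(south)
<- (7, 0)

-> pop()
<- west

-> move(east)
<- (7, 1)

-> pop()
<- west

-> move(east)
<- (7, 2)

-> pop()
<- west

-> move(east)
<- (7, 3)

-> pop()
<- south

-> move(north)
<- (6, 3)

-> pop()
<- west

-> move(east)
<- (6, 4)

-> pop()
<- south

-> move(north)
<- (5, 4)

-> sense(north)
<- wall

-> pop()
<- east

-> move(west)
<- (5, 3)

-> sense(north)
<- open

-> push(north)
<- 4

-> move(north)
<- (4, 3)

-> sense(west)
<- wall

-> sense(north)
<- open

-> push(north)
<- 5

-> move(north)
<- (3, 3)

-> sense(east)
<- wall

-> sense(west)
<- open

-> push(west)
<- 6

-> move(west)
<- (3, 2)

-> sense(west)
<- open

-> push(west)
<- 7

-> move(west)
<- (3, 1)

-> sense(west)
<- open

-> push(west)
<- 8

-> move(west)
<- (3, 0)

-> sense(south)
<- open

-> push(south)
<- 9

-> move(south)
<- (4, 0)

-> sense(east)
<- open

-> push(east)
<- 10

-> move(east)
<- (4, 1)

-> pop()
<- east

-> move(west)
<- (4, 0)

-> pop()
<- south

-> move(north)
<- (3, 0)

-> sense(north)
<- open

-> push(north)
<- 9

-> move(north)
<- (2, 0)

-> sense(east)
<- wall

-> sense(north)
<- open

-> push(north)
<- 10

-> move(north)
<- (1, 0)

-> sense(east)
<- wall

-> sense(north)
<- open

-> push(north)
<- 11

-> move(north)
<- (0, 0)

-> sense(east)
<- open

-> push(east)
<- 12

-> move(east)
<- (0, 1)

-> sense(east)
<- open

-> push(east)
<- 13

-> move(east)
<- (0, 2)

-> sense(east)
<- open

-> push(east)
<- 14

-> move(east)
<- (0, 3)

-> sense(east)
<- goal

-> move(east)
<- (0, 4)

Answer: (0, 4)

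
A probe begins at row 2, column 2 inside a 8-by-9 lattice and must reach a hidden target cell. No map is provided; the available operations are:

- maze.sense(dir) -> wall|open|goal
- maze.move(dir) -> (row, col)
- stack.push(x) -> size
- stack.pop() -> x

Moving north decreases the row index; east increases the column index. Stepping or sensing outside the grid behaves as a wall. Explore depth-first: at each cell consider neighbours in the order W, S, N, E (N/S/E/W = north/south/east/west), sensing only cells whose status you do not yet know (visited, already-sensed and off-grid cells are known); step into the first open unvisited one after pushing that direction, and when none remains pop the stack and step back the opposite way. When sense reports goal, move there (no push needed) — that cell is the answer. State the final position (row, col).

==> maze.sense(west)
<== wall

==> maze.sense(south)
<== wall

==> maze.sense(north)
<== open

==> stack.push(north)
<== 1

==> maze.move(north)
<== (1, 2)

==> maze.sense(west)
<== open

==> stack.push(west)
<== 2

==> maze.move(west)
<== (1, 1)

==> maze.sense(west)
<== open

==> stack.push(west)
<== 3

==> maze.move(west)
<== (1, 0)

==> maze.sense(south)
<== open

==> stack.push(south)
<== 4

==> maze.move(south)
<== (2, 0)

==> maze.sense(south)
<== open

==> stack.push(south)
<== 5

==> maze.move(south)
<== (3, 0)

==> maze.sense(south)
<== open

==> stack.push(south)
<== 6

==> maze.move(south)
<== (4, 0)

==> maze.sense(south)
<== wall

==> maze.sense(east)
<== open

==> stack.push(east)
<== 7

==> maze.move(east)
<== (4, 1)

==> maze.sense(south)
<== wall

==> maze.sense(north)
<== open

==> stack.push(north)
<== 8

==> maze.move(north)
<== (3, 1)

==> stack.pop()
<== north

==> maze.move(south)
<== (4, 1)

==> maze.sense(east)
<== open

==> stack.push(east)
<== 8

==> maze.move(east)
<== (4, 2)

==> maze.sense(south)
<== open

==> stack.push(south)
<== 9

==> maze.move(south)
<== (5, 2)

==> maze.sense(south)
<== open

==> stack.push(south)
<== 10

==> maze.move(south)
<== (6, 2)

==> maze.sense(west)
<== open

==> stack.push(west)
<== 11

==> maze.move(west)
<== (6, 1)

==> maze.sense(west)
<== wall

==> maze.sense(south)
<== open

==> stack.push(south)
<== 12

==> maze.move(south)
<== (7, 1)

==> maze.sense(west)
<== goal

==> maze.move(west)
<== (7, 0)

Answer: (7, 0)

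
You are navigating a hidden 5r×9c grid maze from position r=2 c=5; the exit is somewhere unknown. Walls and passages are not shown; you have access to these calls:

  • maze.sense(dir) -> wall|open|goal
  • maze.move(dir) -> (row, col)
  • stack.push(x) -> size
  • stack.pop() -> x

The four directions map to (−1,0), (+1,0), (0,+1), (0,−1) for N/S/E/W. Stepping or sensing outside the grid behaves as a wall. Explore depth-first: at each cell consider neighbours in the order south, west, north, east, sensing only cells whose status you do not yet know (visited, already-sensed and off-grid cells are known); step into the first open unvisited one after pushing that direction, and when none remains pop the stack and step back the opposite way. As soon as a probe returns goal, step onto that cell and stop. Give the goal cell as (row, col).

I invoke sense with dir='south', giving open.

I try push with x='south', — result: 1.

Calling move with dir='south', → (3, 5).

Invoking sense with dir='south', which returns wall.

I try sense with dir='west', which returns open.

Invoking push with x='west', which returns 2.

I try move with dir='west', yielding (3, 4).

I call sense with dir='south', which returns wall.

I call sense with dir='west', → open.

Now I run push with x='west', and see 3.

Using move with dir='west', → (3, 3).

Next I call sense with dir='south', yielding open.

I invoke push with x='south', giving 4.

Using move with dir='south', which returns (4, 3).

I invoke sense with dir='west', and see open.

Next I call push with x='west', — result: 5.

Next I call move with dir='west', : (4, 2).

Then sense with dir='west', — result: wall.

I use sense with dir='north', which returns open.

I run push with x='north', → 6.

I call move with dir='north', — result: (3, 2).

Using sense with dir='west', : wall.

I invoke sense with dir='north', → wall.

Next I call pop(), giving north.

Invoking move with dir='south', which returns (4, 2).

I use pop(), : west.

I call move with dir='east', : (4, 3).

I call pop(), and observe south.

Calling move with dir='north', and get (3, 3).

Using sense with dir='north', and observe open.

Invoking push with x='north', — result: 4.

I try move with dir='north', → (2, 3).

Next I call sense with dir='north', giving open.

I try push with x='north', which returns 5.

Now I run move with dir='north', → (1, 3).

I call sense with dir='west', giving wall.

Calling sense with dir='north', giving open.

Then push with x='north', and see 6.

I call move with dir='north', → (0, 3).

Then sense with dir='west', giving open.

Then push with x='west', : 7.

Next I call move with dir='west', : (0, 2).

Then sense with dir='west', which returns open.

I call push with x='west', giving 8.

I invoke move with dir='west', : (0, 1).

Next I call sense with dir='south', which returns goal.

I call move with dir='south', giving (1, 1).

Answer: (1, 1)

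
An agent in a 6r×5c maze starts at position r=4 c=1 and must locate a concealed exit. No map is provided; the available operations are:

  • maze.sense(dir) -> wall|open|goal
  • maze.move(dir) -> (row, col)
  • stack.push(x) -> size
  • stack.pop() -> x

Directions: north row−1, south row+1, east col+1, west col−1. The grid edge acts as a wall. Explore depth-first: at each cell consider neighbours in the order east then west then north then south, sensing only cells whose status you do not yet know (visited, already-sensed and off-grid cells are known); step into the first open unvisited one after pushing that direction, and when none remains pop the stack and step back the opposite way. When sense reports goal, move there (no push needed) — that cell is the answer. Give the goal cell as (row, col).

> maze.sense dir='east'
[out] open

> stack.push x='east'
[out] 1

> maze.move dir='east'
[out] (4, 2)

> maze.sense dir='east'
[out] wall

> maze.sense dir='north'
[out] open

> stack.push x='north'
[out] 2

> maze.move dir='north'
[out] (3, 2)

> maze.sense dir='east'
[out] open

> stack.push x='east'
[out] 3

> maze.move dir='east'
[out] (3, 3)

> maze.sense dir='east'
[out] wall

> maze.sense dir='north'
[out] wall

> stack.pop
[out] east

> maze.move dir='west'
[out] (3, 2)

> maze.sense dir='west'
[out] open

> stack.push x='west'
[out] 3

> maze.move dir='west'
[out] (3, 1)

> maze.sense dir='west'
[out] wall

> maze.sense dir='north'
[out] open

> stack.push x='north'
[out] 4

> maze.move dir='north'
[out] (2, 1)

> maze.sense dir='east'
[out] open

> stack.push x='east'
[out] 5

> maze.move dir='east'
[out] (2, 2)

> maze.sense dir='north'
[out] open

> stack.push x='north'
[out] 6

> maze.move dir='north'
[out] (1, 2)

> maze.sense dir='east'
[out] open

> stack.push x='east'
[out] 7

> maze.move dir='east'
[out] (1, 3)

> maze.sense dir='east'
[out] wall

> maze.sense dir='north'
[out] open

> stack.push x='north'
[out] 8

> maze.move dir='north'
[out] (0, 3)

> maze.sense dir='east'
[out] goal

> maze.move dir='east'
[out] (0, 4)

Answer: (0, 4)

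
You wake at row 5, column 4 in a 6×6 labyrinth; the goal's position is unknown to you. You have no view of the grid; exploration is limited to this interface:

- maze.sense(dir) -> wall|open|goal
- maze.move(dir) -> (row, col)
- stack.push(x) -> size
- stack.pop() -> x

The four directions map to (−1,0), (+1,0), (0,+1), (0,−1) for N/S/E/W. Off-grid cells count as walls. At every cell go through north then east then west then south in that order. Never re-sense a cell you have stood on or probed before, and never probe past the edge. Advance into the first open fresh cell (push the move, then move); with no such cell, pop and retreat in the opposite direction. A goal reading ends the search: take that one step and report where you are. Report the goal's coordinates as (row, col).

Act: sense[dir=north]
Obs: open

Act: push[x=north]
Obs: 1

Act: move[dir=north]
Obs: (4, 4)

Act: sense[dir=north]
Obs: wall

Act: sense[dir=east]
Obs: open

Act: push[x=east]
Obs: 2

Act: move[dir=east]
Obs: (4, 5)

Act: sense[dir=north]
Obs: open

Act: push[x=north]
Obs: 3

Act: move[dir=north]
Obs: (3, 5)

Act: sense[dir=north]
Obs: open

Act: push[x=north]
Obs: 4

Act: move[dir=north]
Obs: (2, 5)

Act: sense[dir=north]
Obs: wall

Act: sense[dir=west]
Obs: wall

Act: pop[]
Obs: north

Act: move[dir=south]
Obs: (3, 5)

Act: pop[]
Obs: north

Act: move[dir=south]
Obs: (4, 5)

Act: sense[dir=south]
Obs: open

Act: push[x=south]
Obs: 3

Act: move[dir=south]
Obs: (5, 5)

Act: pop[]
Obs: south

Act: move[dir=north]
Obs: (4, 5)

Act: pop[]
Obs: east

Act: move[dir=west]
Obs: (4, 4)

Act: sense[dir=west]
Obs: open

Act: push[x=west]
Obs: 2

Act: move[dir=west]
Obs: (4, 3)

Act: sense[dir=north]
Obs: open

Act: push[x=north]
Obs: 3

Act: move[dir=north]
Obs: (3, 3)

Act: sense[dir=north]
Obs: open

Act: push[x=north]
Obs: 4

Act: move[dir=north]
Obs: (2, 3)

Act: sense[dir=north]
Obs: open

Act: push[x=north]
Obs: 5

Act: move[dir=north]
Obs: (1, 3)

Act: sense[dir=north]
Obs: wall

Act: sense[dir=east]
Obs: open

Act: push[x=east]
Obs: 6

Act: move[dir=east]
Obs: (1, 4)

Act: sense[dir=north]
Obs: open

Act: push[x=north]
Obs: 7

Act: move[dir=north]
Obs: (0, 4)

Act: sense[dir=east]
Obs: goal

Act: move[dir=east]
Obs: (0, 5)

Answer: (0, 5)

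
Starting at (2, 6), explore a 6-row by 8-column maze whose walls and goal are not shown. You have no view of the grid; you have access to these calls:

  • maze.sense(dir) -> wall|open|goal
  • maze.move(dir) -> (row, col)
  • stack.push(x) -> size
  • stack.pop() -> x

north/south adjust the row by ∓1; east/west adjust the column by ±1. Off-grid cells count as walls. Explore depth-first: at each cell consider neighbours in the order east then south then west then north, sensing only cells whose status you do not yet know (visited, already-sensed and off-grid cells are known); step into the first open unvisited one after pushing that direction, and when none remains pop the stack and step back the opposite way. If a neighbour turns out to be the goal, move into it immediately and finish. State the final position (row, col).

Act: maze.sense[dir→east]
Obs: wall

Act: maze.sense[dir→south]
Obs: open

Act: stack.push[x→south]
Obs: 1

Act: maze.move[dir→south]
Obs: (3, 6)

Act: maze.sense[dir→east]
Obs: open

Act: stack.push[x→east]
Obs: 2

Act: maze.move[dir→east]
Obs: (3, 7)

Act: maze.sense[dir→south]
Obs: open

Act: stack.push[x→south]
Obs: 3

Act: maze.move[dir→south]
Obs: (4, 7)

Act: maze.sense[dir→south]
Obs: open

Act: stack.push[x→south]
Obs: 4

Act: maze.move[dir→south]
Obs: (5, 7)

Act: maze.sense[dir→west]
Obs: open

Act: stack.push[x→west]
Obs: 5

Act: maze.move[dir→west]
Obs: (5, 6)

Act: maze.sense[dir→west]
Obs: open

Act: stack.push[x→west]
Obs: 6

Act: maze.move[dir→west]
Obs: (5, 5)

Act: maze.sense[dir→west]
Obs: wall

Act: maze.sense[dir→north]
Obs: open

Act: stack.push[x→north]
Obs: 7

Act: maze.move[dir→north]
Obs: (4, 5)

Act: maze.sense[dir→east]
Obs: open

Act: stack.push[x→east]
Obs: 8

Act: maze.move[dir→east]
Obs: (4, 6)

Act: stack.pop[]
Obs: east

Act: maze.move[dir→west]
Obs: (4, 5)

Act: maze.sense[dir→west]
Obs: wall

Act: maze.sense[dir→north]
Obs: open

Act: stack.push[x→north]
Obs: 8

Act: maze.move[dir→north]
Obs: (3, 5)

Act: maze.sense[dir→west]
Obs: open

Act: stack.push[x→west]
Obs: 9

Act: maze.move[dir→west]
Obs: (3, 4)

Act: maze.sense[dir→west]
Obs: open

Act: stack.push[x→west]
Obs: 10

Act: maze.move[dir→west]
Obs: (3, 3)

Act: maze.sense[dir→south]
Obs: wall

Act: maze.sense[dir→west]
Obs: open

Act: stack.push[x→west]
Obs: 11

Act: maze.move[dir→west]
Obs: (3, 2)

Act: maze.sense[dir→south]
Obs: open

Act: stack.push[x→south]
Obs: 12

Act: maze.move[dir→south]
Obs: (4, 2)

Act: maze.sense[dir→south]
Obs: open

Act: stack.push[x→south]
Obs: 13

Act: maze.move[dir→south]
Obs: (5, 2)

Act: maze.sense[dir→east]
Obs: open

Act: stack.push[x→east]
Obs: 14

Act: maze.move[dir→east]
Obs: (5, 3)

Act: stack.pop[]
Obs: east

Act: maze.move[dir→west]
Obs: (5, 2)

Act: maze.sense[dir→west]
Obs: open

Act: stack.push[x→west]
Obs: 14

Act: maze.move[dir→west]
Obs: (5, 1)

Act: maze.sense[dir→west]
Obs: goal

Act: maze.move[dir→west]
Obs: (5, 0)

Answer: (5, 0)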